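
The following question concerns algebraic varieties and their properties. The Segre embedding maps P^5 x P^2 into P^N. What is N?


The Segre embedding maps P^m x P^n into P^N via
all products of coordinates from each factor.
N = (m+1)(n+1) - 1
N = (5+1)(2+1) - 1
N = 6*3 - 1
N = 18 - 1 = 17

17


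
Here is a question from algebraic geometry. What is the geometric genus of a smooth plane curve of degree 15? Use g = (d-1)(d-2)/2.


Using the genus formula for smooth plane curves:
g = (d-1)(d-2)/2
g = (15-1)(15-2)/2
g = 14*13/2
g = 182/2 = 91

91


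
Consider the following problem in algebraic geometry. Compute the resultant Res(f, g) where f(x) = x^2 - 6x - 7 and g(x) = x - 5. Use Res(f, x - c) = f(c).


For Res(f, x - c), we evaluate f at x = c.
f(5) = 5^2 - 6*5 - 7
= 25 - 30 - 7
= -5 - 7 = -12
Res(f, g) = -12

-12


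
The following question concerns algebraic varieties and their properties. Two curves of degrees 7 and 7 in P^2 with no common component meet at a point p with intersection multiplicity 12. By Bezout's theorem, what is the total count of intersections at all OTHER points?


By Bezout's theorem, the total intersection number is d1 * d2.
Total = 7 * 7 = 49
Intersection multiplicity at p = 12
Remaining intersections = 49 - 12 = 37

37


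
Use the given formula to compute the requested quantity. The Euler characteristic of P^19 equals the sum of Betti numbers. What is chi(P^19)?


The complex projective space P^19 has one cell in each even real dimension 0, 2, ..., 38.
The cohomology groups are H^{2k}(P^19) = Z for k = 0,...,19, and 0 otherwise.
Euler characteristic = sum of Betti numbers = 1 per even-dimensional cohomology group.
chi(P^19) = 19 + 1 = 20

20


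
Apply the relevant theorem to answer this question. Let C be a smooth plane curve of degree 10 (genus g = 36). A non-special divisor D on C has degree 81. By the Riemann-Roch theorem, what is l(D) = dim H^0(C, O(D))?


First, compute the genus of a smooth plane curve of degree 10:
g = (d-1)(d-2)/2 = (10-1)(10-2)/2 = 36
For a non-special divisor D (i.e., h^1(D) = 0), Riemann-Roch gives:
l(D) = deg(D) - g + 1
Since deg(D) = 81 >= 2g - 1 = 71, D is non-special.
l(D) = 81 - 36 + 1 = 46

46


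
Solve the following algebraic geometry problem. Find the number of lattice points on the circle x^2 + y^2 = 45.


Systematically check integer values of x where x^2 <= 45.
For each valid x, check if 45 - x^2 is a perfect square.
x=3: 45 - 9 = 36, sqrt = 6 (valid)
x=6: 45 - 36 = 9, sqrt = 3 (valid)
Total integer solutions found: 8

8


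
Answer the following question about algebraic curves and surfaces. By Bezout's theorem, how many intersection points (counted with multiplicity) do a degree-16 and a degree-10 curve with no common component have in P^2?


Bezout's theorem states the intersection count equals the product of degrees.
Intersection count = 16 * 10 = 160

160


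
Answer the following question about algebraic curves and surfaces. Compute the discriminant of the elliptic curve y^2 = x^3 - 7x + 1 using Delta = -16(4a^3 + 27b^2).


Compute each component:
4a^3 = 4*(-7)^3 = 4*(-343) = -1372
27b^2 = 27*1^2 = 27*1 = 27
4a^3 + 27b^2 = -1372 + 27 = -1345
Delta = -16*(-1345) = 21520

21520


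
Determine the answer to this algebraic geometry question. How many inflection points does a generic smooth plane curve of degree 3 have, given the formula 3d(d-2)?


For a general smooth plane curve C of degree d, the inflection points are
the intersection of C with its Hessian curve, which has degree 3(d-2).
By Bezout, the total intersection number is d * 3(d-2) = 3 * 3 = 9.
For a general curve every flex is ordinary, so each contributes
multiplicity 1 to C·Hess(C), and the number of distinct inflection
points is 3d(d-2).
Inflection points = 3*3*(3-2) = 3*3*1 = 9

9


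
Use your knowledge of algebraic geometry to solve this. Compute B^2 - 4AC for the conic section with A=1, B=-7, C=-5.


The discriminant of a conic Ax^2 + Bxy + Cy^2 + ... = 0 is B^2 - 4AC.
B^2 = (-7)^2 = 49
4AC = 4*1*(-5) = -20
Discriminant = 49 + 20 = 69

69


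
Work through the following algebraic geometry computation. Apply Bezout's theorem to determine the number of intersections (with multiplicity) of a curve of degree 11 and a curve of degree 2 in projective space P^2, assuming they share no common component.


Bezout's theorem states the intersection count equals the product of degrees.
Intersection count = 11 * 2 = 22

22


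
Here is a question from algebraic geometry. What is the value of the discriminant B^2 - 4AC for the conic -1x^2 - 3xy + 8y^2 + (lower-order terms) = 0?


The discriminant of a conic Ax^2 + Bxy + Cy^2 + ... = 0 is B^2 - 4AC.
B^2 = (-3)^2 = 9
4AC = 4*(-1)*8 = -32
Discriminant = 9 + 32 = 41

41


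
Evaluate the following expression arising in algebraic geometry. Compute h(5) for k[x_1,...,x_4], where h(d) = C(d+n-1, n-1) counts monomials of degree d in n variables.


The Hilbert function for the polynomial ring in 4 variables is:
h(d) = C(d+n-1, n-1)
h(5) = C(5+4-1, 4-1) = C(8, 3)
= 8! / (3! * 5!)
= 56

56


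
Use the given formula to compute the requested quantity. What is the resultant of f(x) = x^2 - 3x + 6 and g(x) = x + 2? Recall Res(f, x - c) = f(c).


For Res(f, x - c), we evaluate f at x = c.
f(-2) = (-2)^2 - 3*(-2) + 6
= 4 + 6 + 6
= 10 + 6 = 16
Res(f, g) = 16

16


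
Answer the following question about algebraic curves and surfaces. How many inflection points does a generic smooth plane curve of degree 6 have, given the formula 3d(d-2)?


For a general smooth plane curve C of degree d, the inflection points are
the intersection of C with its Hessian curve, which has degree 3(d-2).
By Bezout, the total intersection number is d * 3(d-2) = 6 * 12 = 72.
For a general curve every flex is ordinary, so each contributes
multiplicity 1 to C·Hess(C), and the number of distinct inflection
points is 3d(d-2).
Inflection points = 3*6*(6-2) = 3*6*4 = 72

72


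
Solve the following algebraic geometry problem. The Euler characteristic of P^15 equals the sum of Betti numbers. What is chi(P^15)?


The complex projective space P^15 has one cell in each even real dimension 0, 2, ..., 30.
The cohomology groups are H^{2k}(P^15) = Z for k = 0,...,15, and 0 otherwise.
Euler characteristic = sum of Betti numbers = 1 per even-dimensional cohomology group.
chi(P^15) = 15 + 1 = 16

16


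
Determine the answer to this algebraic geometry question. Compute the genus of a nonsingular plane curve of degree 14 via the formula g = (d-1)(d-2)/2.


Using the genus formula for smooth plane curves:
g = (d-1)(d-2)/2
g = (14-1)(14-2)/2
g = 13*12/2
g = 156/2 = 78

78


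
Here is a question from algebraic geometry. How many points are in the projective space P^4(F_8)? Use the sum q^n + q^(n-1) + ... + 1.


P^4(F_8) has (q^(n+1) - 1)/(q - 1) points.
= 8^4 + 8^3 + 8^2 + 8^1 + 8^0
= 4096 + 512 + 64 + 8 + 1
= 4681

4681


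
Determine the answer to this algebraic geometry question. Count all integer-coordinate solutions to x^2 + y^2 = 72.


Systematically check integer values of x where x^2 <= 72.
For each valid x, check if 72 - x^2 is a perfect square.
x=6: 72 - 36 = 36, sqrt = 6 (valid)
Total integer solutions found: 4

4


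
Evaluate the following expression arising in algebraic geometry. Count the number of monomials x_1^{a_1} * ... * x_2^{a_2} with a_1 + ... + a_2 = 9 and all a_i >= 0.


The number of degree-9 monomials in 2 variables is C(d+n-1, n-1).
= C(9+2-1, 2-1) = C(10, 1)
= 10

10


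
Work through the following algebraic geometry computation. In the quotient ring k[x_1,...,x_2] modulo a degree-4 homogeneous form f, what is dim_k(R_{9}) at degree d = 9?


For R = k[x_1,...,x_n]/(f) with f homogeneous of degree e:
The Hilbert series is (1 - t^e)/(1 - t)^n.
So h(d) = C(d+n-1, n-1) - C(d-e+n-1, n-1) for d >= e.
With n=2, e=4, d=9:
C(9+2-1, 2-1) = C(10, 1) = 10
C(9-4+2-1, 2-1) = C(6, 1) = 6
h(9) = 10 - 6 = 4

4


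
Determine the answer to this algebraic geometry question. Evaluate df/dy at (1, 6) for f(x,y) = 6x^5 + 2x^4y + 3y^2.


df/dy = 2*x^4 + 2*3*y^1
At (1,6): 2*1^4 + 2*3*6^1
= 2 + 36
= 38

38


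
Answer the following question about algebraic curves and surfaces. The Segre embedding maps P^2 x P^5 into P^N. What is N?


The Segre embedding maps P^m x P^n into P^N via
all products of coordinates from each factor.
N = (m+1)(n+1) - 1
N = (2+1)(5+1) - 1
N = 3*6 - 1
N = 18 - 1 = 17

17


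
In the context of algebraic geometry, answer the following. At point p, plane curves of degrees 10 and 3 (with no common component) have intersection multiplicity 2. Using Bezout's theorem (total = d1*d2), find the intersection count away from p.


By Bezout's theorem, the total intersection number is d1 * d2.
Total = 10 * 3 = 30
Intersection multiplicity at p = 2
Remaining intersections = 30 - 2 = 28

28


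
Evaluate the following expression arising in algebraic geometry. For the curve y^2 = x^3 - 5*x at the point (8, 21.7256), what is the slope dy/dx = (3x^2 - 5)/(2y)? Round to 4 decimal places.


Using implicit differentiation of y^2 = x^3 - 5*x:
2y * dy/dx = 3x^2 - 5
dy/dx = (3x^2 - 5)/(2y)
Numerator: 3*8^2 - 5 = 187
Denominator: 2*21.7256 = 43.4512
dy/dx = 187/43.4512 = 4.3037

4.3037


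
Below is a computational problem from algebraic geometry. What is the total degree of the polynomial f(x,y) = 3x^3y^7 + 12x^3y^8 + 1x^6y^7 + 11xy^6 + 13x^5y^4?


Examine each term for its total degree (sum of exponents).
  Term '3x^3y^7' has total degree 3+7 = 10.
  Term '12x^3y^8' has total degree 3+8 = 11.
  Term '1x^6y^7' has total degree 6+7 = 13.
  Term '11xy^6' has total degree 1+6 = 7.
  Term '13x^5y^4' has total degree 5+4 = 9.
The maximum total degree among all terms is 13.

13


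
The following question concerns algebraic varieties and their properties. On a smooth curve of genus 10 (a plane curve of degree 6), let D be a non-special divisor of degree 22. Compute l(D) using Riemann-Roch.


First, compute the genus of a smooth plane curve of degree 6:
g = (d-1)(d-2)/2 = (6-1)(6-2)/2 = 10
For a non-special divisor D (i.e., h^1(D) = 0), Riemann-Roch gives:
l(D) = deg(D) - g + 1
Since deg(D) = 22 >= 2g - 1 = 19, D is non-special.
l(D) = 22 - 10 + 1 = 13

13


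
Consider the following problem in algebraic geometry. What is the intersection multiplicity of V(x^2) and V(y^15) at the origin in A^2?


The intersection multiplicity of V(x^a) and V(y^b) at the origin is:
I(O; V(x^2), V(y^15)) = dim_k(k[x,y]/(x^2, y^15))
A basis for k[x,y]/(x^2, y^15) is the set of monomials x^i * y^j
where 0 <= i < 2 and 0 <= j < 15.
The number of such monomials is 2 * 15 = 30

30


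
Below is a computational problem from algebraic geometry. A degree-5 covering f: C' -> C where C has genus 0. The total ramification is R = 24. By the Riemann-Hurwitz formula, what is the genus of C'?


Riemann-Hurwitz formula: 2g' - 2 = d(2g - 2) + R
Given: d = 5, g = 0, R = 24
2g' - 2 = 5*(2*0 - 2) + 24
2g' - 2 = 5*(-2) + 24
2g' - 2 = -10 + 24 = 14
2g' = 16
g' = 8

8


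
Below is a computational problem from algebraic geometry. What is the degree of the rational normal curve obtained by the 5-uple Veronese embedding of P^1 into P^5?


The rational normal curve in P^5 is the image of P^1 under the 5-uple Veronese.
A general hyperplane in P^5 pulls back to a degree-5 form on P^1, which has 5 zeros,
so the curve meets a general hyperplane in 5 points. Degree = 5.

5


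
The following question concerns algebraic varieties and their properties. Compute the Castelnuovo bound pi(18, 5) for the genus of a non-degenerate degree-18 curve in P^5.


Castelnuovo's bound: write d - 1 = m(r-1) + epsilon with 0 <= epsilon < r-1.
d - 1 = 18 - 1 = 17
r - 1 = 5 - 1 = 4
17 = 4*4 + 1, so m = 4, epsilon = 1
pi(d, r) = m(m-1)(r-1)/2 + m*epsilon
= 4*3*4/2 + 4*1
= 48/2 + 4
= 24 + 4 = 28

28


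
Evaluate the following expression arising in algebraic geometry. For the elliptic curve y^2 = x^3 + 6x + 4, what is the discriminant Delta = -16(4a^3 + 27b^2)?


Compute each component:
4a^3 = 4*6^3 = 4*216 = 864
27b^2 = 27*4^2 = 27*16 = 432
4a^3 + 27b^2 = 864 + 432 = 1296
Delta = -16*1296 = -20736

-20736


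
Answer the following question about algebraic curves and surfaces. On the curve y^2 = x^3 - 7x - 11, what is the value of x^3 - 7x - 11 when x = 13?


Compute x^3 - 7x - 11 at x = 13:
x^3 = 13^3 = 2197
(-7)*x = (-7)*13 = -91
Sum: 2197 - 91 - 11 = 2095

2095


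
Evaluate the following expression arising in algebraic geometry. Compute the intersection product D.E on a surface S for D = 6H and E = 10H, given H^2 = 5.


Using bilinearity of the intersection pairing on a surface S:
(aH).(bH) = ab * (H.H)
We have H^2 = 5.
D.E = (6H).(10H) = 6*10*5
= 60*5
= 300

300


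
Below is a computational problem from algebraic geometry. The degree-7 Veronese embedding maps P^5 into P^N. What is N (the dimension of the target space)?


The Veronese embedding v_d: P^n -> P^N maps each point to all
degree-d monomials in n+1 homogeneous coordinates.
N = C(n+d, d) - 1
N = C(5+7, 7) - 1
N = C(12, 7) - 1
C(12, 7) = 792
N = 792 - 1 = 791

791


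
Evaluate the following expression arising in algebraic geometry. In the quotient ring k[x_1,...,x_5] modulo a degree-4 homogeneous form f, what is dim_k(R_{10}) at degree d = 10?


For R = k[x_1,...,x_n]/(f) with f homogeneous of degree e:
The Hilbert series is (1 - t^e)/(1 - t)^n.
So h(d) = C(d+n-1, n-1) - C(d-e+n-1, n-1) for d >= e.
With n=5, e=4, d=10:
C(10+5-1, 5-1) = C(14, 4) = 1001
C(10-4+5-1, 5-1) = C(10, 4) = 210
h(10) = 1001 - 210 = 791

791


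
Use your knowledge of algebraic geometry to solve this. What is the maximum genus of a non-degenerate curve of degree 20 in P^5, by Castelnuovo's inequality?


Castelnuovo's bound: write d - 1 = m(r-1) + epsilon with 0 <= epsilon < r-1.
d - 1 = 20 - 1 = 19
r - 1 = 5 - 1 = 4
19 = 4*4 + 3, so m = 4, epsilon = 3
pi(d, r) = m(m-1)(r-1)/2 + m*epsilon
= 4*3*4/2 + 4*3
= 48/2 + 12
= 24 + 12 = 36

36


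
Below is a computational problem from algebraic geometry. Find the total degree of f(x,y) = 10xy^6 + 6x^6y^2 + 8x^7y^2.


Examine each term for its total degree (sum of exponents).
  Term '10xy^6' has total degree 1+6 = 7.
  Term '6x^6y^2' has total degree 6+2 = 8.
  Term '8x^7y^2' has total degree 7+2 = 9.
The maximum total degree among all terms is 9.

9


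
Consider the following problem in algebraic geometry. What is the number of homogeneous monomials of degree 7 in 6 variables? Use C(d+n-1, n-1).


The number of degree-7 monomials in 6 variables is C(d+n-1, n-1).
= C(7+6-1, 6-1) = C(12, 5)
= 792

792


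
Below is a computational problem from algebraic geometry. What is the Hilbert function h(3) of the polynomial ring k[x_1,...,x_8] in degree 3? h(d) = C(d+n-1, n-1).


The Hilbert function for the polynomial ring in 8 variables is:
h(d) = C(d+n-1, n-1)
h(3) = C(3+8-1, 8-1) = C(10, 7)
= 10! / (7! * 3!)
= 120

120


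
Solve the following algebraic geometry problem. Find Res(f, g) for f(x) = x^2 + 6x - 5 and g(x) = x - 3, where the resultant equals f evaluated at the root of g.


For Res(f, x - c), we evaluate f at x = c.
f(3) = 3^2 + 6*3 - 5
= 9 + 18 - 5
= 27 - 5 = 22
Res(f, g) = 22

22


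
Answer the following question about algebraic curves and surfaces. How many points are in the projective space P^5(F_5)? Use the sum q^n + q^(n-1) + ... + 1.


P^5(F_5) has (q^(n+1) - 1)/(q - 1) points.
= 5^5 + 5^4 + 5^3 + 5^2 + 5^1 + 5^0
= 3125 + 625 + 125 + 25 + 5 + 1
= 3906

3906


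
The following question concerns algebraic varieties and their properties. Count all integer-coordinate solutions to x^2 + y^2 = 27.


Systematically check integer values of x where x^2 <= 27.
For each valid x, check if 27 - x^2 is a perfect square.
Total integer solutions found: 0

0


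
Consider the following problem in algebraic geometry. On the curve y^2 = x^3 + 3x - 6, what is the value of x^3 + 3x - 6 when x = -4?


Compute x^3 + 3x - 6 at x = -4:
x^3 = (-4)^3 = -64
3*x = 3*(-4) = -12
Sum: -64 - 12 - 6 = -82

-82


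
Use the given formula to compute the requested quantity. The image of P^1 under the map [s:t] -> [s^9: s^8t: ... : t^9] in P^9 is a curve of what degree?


The rational normal curve in P^9 is the image of P^1 under the 9-uple Veronese.
A general hyperplane in P^9 pulls back to a degree-9 form on P^1, which has 9 zeros,
so the curve meets a general hyperplane in 9 points. Degree = 9.

9


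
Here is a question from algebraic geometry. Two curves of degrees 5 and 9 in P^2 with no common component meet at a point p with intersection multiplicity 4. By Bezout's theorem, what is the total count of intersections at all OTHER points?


By Bezout's theorem, the total intersection number is d1 * d2.
Total = 5 * 9 = 45
Intersection multiplicity at p = 4
Remaining intersections = 45 - 4 = 41

41


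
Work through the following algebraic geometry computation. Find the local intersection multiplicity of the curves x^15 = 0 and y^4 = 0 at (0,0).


The intersection multiplicity of V(x^a) and V(y^b) at the origin is:
I(O; V(x^15), V(y^4)) = dim_k(k[x,y]/(x^15, y^4))
A basis for k[x,y]/(x^15, y^4) is the set of monomials x^i * y^j
where 0 <= i < 15 and 0 <= j < 4.
The number of such monomials is 15 * 4 = 60

60


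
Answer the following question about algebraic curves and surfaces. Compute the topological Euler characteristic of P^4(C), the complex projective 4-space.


The complex projective space P^4 has one cell in each even real dimension 0, 2, ..., 8.
The cohomology groups are H^{2k}(P^4) = Z for k = 0,...,4, and 0 otherwise.
Euler characteristic = sum of Betti numbers = 1 per even-dimensional cohomology group.
chi(P^4) = 4 + 1 = 5

5


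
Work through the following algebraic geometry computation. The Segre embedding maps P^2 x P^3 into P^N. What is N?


The Segre embedding maps P^m x P^n into P^N via
all products of coordinates from each factor.
N = (m+1)(n+1) - 1
N = (2+1)(3+1) - 1
N = 3*4 - 1
N = 12 - 1 = 11

11


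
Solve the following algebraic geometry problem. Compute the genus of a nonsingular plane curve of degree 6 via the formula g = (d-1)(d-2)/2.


Using the genus formula for smooth plane curves:
g = (d-1)(d-2)/2
g = (6-1)(6-2)/2
g = 5*4/2
g = 20/2 = 10

10


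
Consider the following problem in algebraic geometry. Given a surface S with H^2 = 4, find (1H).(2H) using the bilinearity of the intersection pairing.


Using bilinearity of the intersection pairing on a surface S:
(aH).(bH) = ab * (H.H)
We have H^2 = 4.
D.E = (1H).(2H) = 1*2*4
= 2*4
= 8

8


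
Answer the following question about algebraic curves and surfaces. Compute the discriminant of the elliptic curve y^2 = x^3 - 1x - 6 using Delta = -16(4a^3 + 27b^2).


Compute each component:
4a^3 = 4*(-1)^3 = 4*(-1) = -4
27b^2 = 27*(-6)^2 = 27*36 = 972
4a^3 + 27b^2 = -4 + 972 = 968
Delta = -16*968 = -15488

-15488


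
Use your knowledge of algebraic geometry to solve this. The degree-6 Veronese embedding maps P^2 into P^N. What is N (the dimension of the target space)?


The Veronese embedding v_d: P^n -> P^N maps each point to all
degree-d monomials in n+1 homogeneous coordinates.
N = C(n+d, d) - 1
N = C(2+6, 6) - 1
N = C(8, 6) - 1
C(8, 6) = 28
N = 28 - 1 = 27

27


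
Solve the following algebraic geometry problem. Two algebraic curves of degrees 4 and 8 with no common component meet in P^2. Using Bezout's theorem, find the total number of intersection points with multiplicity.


Bezout's theorem states the intersection count equals the product of degrees.
Intersection count = 4 * 8 = 32

32


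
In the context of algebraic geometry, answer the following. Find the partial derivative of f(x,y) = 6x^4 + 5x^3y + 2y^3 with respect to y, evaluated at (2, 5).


df/dy = 5*x^3 + 3*2*y^2
At (2,5): 5*2^3 + 3*2*5^2
= 40 + 150
= 190

190


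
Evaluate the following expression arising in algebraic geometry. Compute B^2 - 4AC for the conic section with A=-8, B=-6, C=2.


The discriminant of a conic Ax^2 + Bxy + Cy^2 + ... = 0 is B^2 - 4AC.
B^2 = (-6)^2 = 36
4AC = 4*(-8)*2 = -64
Discriminant = 36 + 64 = 100

100


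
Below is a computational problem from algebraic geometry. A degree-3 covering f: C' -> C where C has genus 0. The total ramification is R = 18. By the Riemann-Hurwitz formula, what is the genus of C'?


Riemann-Hurwitz formula: 2g' - 2 = d(2g - 2) + R
Given: d = 3, g = 0, R = 18
2g' - 2 = 3*(2*0 - 2) + 18
2g' - 2 = 3*(-2) + 18
2g' - 2 = -6 + 18 = 12
2g' = 14
g' = 7

7


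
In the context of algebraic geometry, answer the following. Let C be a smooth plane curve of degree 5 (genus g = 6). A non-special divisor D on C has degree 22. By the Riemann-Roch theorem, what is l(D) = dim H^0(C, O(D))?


First, compute the genus of a smooth plane curve of degree 5:
g = (d-1)(d-2)/2 = (5-1)(5-2)/2 = 6
For a non-special divisor D (i.e., h^1(D) = 0), Riemann-Roch gives:
l(D) = deg(D) - g + 1
Since deg(D) = 22 >= 2g - 1 = 11, D is non-special.
l(D) = 22 - 6 + 1 = 17

17


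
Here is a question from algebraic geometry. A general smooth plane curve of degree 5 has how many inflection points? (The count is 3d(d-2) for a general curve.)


For a general smooth plane curve C of degree d, the inflection points are
the intersection of C with its Hessian curve, which has degree 3(d-2).
By Bezout, the total intersection number is d * 3(d-2) = 5 * 9 = 45.
For a general curve every flex is ordinary, so each contributes
multiplicity 1 to C·Hess(C), and the number of distinct inflection
points is 3d(d-2).
Inflection points = 3*5*(5-2) = 3*5*3 = 45

45


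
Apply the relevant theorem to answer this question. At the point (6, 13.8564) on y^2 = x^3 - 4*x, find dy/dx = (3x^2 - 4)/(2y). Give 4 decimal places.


Using implicit differentiation of y^2 = x^3 - 4*x:
2y * dy/dx = 3x^2 - 4
dy/dx = (3x^2 - 4)/(2y)
Numerator: 3*6^2 - 4 = 104
Denominator: 2*13.8564 = 27.7128
dy/dx = 104/27.7128 = 3.7528

3.7528


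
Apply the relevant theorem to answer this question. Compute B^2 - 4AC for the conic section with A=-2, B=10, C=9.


The discriminant of a conic Ax^2 + Bxy + Cy^2 + ... = 0 is B^2 - 4AC.
B^2 = 10^2 = 100
4AC = 4*(-2)*9 = -72
Discriminant = 100 + 72 = 172

172


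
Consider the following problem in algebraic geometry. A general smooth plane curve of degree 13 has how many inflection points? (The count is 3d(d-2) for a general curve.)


For a general smooth plane curve C of degree d, the inflection points are
the intersection of C with its Hessian curve, which has degree 3(d-2).
By Bezout, the total intersection number is d * 3(d-2) = 13 * 33 = 429.
For a general curve every flex is ordinary, so each contributes
multiplicity 1 to C·Hess(C), and the number of distinct inflection
points is 3d(d-2).
Inflection points = 3*13*(13-2) = 3*13*11 = 429

429


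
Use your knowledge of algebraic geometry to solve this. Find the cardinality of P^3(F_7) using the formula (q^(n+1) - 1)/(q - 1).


P^3(F_7) has (q^(n+1) - 1)/(q - 1) points.
= 7^3 + 7^2 + 7^1 + 7^0
= 343 + 49 + 7 + 1
= 400

400


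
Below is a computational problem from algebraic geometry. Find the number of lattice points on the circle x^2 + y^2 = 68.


Systematically check integer values of x where x^2 <= 68.
For each valid x, check if 68 - x^2 is a perfect square.
x=2: 68 - 4 = 64, sqrt = 8 (valid)
x=8: 68 - 64 = 4, sqrt = 2 (valid)
Total integer solutions found: 8

8


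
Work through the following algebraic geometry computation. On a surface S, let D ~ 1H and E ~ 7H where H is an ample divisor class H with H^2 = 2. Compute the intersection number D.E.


Using bilinearity of the intersection pairing on a surface S:
(aH).(bH) = ab * (H.H)
We have H^2 = 2.
D.E = (1H).(7H) = 1*7*2
= 7*2
= 14

14


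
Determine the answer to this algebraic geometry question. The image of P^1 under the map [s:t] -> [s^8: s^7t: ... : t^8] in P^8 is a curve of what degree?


The rational normal curve in P^8 is the image of P^1 under the 8-uple Veronese.
A general hyperplane in P^8 pulls back to a degree-8 form on P^1, which has 8 zeros,
so the curve meets a general hyperplane in 8 points. Degree = 8.

8


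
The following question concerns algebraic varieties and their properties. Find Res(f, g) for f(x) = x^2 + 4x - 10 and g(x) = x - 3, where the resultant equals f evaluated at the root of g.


For Res(f, x - c), we evaluate f at x = c.
f(3) = 3^2 + 4*3 - 10
= 9 + 12 - 10
= 21 - 10 = 11
Res(f, g) = 11

11


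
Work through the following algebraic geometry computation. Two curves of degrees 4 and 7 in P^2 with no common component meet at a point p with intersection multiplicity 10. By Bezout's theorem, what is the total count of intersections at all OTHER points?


By Bezout's theorem, the total intersection number is d1 * d2.
Total = 4 * 7 = 28
Intersection multiplicity at p = 10
Remaining intersections = 28 - 10 = 18

18


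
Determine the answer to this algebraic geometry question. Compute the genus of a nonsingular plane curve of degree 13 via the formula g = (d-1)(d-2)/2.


Using the genus formula for smooth plane curves:
g = (d-1)(d-2)/2
g = (13-1)(13-2)/2
g = 12*11/2
g = 132/2 = 66

66


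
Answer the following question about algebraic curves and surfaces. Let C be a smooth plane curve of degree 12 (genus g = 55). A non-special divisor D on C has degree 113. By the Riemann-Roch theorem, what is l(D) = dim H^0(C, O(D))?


First, compute the genus of a smooth plane curve of degree 12:
g = (d-1)(d-2)/2 = (12-1)(12-2)/2 = 55
For a non-special divisor D (i.e., h^1(D) = 0), Riemann-Roch gives:
l(D) = deg(D) - g + 1
Since deg(D) = 113 >= 2g - 1 = 109, D is non-special.
l(D) = 113 - 55 + 1 = 59

59


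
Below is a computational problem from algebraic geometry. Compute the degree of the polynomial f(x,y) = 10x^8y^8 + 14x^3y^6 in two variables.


Examine each term for its total degree (sum of exponents).
  Term '10x^8y^8' has total degree 8+8 = 16.
  Term '14x^3y^6' has total degree 3+6 = 9.
The maximum total degree among all terms is 16.

16


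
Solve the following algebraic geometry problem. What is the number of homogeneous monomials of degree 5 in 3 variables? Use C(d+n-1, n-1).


The number of degree-5 monomials in 3 variables is C(d+n-1, n-1).
= C(5+3-1, 3-1) = C(7, 2)
= 21

21


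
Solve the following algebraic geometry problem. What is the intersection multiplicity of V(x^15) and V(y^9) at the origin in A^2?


The intersection multiplicity of V(x^a) and V(y^b) at the origin is:
I(O; V(x^15), V(y^9)) = dim_k(k[x,y]/(x^15, y^9))
A basis for k[x,y]/(x^15, y^9) is the set of monomials x^i * y^j
where 0 <= i < 15 and 0 <= j < 9.
The number of such monomials is 15 * 9 = 135

135


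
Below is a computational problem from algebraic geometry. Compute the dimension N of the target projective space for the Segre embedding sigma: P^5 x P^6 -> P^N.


The Segre embedding maps P^m x P^n into P^N via
all products of coordinates from each factor.
N = (m+1)(n+1) - 1
N = (5+1)(6+1) - 1
N = 6*7 - 1
N = 42 - 1 = 41

41


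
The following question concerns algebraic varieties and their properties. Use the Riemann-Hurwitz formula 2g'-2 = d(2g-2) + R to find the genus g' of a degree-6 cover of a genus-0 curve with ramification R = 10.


Riemann-Hurwitz formula: 2g' - 2 = d(2g - 2) + R
Given: d = 6, g = 0, R = 10
2g' - 2 = 6*(2*0 - 2) + 10
2g' - 2 = 6*(-2) + 10
2g' - 2 = -12 + 10 = -2
2g' = 0
g' = 0

0


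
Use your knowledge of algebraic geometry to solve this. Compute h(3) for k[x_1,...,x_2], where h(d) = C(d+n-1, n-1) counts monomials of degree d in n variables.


The Hilbert function for the polynomial ring in 2 variables is:
h(d) = C(d+n-1, n-1)
h(3) = C(3+2-1, 2-1) = C(4, 1)
= 4! / (1! * 3!)
= 4

4


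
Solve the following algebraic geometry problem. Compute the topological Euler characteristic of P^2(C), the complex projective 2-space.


The complex projective space P^2 has one cell in each even real dimension 0, 2, ..., 4.
The cohomology groups are H^{2k}(P^2) = Z for k = 0,...,2, and 0 otherwise.
Euler characteristic = sum of Betti numbers = 1 per even-dimensional cohomology group.
chi(P^2) = 2 + 1 = 3

3


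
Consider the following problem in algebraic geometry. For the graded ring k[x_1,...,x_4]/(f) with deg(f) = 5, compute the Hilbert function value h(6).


For R = k[x_1,...,x_n]/(f) with f homogeneous of degree e:
The Hilbert series is (1 - t^e)/(1 - t)^n.
So h(d) = C(d+n-1, n-1) - C(d-e+n-1, n-1) for d >= e.
With n=4, e=5, d=6:
C(6+4-1, 4-1) = C(9, 3) = 84
C(6-5+4-1, 4-1) = C(4, 3) = 4
h(6) = 84 - 4 = 80

80


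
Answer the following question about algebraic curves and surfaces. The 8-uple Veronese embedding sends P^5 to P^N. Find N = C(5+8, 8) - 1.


The Veronese embedding v_d: P^n -> P^N maps each point to all
degree-d monomials in n+1 homogeneous coordinates.
N = C(n+d, d) - 1
N = C(5+8, 8) - 1
N = C(13, 8) - 1
C(13, 8) = 1287
N = 1287 - 1 = 1286

1286


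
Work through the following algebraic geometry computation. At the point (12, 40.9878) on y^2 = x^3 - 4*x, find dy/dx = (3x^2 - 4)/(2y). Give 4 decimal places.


Using implicit differentiation of y^2 = x^3 - 4*x:
2y * dy/dx = 3x^2 - 4
dy/dx = (3x^2 - 4)/(2y)
Numerator: 3*12^2 - 4 = 428
Denominator: 2*40.9878 = 81.9756
dy/dx = 428/81.9756 = 5.2211

5.2211


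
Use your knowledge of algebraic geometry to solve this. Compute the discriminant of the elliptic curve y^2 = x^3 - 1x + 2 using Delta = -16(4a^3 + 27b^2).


Compute each component:
4a^3 = 4*(-1)^3 = 4*(-1) = -4
27b^2 = 27*2^2 = 27*4 = 108
4a^3 + 27b^2 = -4 + 108 = 104
Delta = -16*104 = -1664

-1664


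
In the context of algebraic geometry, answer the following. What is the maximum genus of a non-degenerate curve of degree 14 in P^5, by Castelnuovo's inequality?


Castelnuovo's bound: write d - 1 = m(r-1) + epsilon with 0 <= epsilon < r-1.
d - 1 = 14 - 1 = 13
r - 1 = 5 - 1 = 4
13 = 3*4 + 1, so m = 3, epsilon = 1
pi(d, r) = m(m-1)(r-1)/2 + m*epsilon
= 3*2*4/2 + 3*1
= 24/2 + 3
= 12 + 3 = 15

15


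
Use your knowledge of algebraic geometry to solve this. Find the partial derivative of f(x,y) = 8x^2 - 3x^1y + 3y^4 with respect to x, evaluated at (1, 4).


df/dx = 2*8*x^1 + 1*(-3)*x^0*y
At (1,4): 2*8*1^1 + 1*(-3)*1^0*4
= 16 - 12
= 4

4


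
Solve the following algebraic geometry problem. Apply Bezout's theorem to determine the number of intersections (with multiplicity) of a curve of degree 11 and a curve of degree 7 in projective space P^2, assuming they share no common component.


Bezout's theorem states the intersection count equals the product of degrees.
Intersection count = 11 * 7 = 77

77


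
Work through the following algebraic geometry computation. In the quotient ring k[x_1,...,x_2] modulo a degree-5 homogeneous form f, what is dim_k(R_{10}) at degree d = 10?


For R = k[x_1,...,x_n]/(f) with f homogeneous of degree e:
The Hilbert series is (1 - t^e)/(1 - t)^n.
So h(d) = C(d+n-1, n-1) - C(d-e+n-1, n-1) for d >= e.
With n=2, e=5, d=10:
C(10+2-1, 2-1) = C(11, 1) = 11
C(10-5+2-1, 2-1) = C(6, 1) = 6
h(10) = 11 - 6 = 5

5


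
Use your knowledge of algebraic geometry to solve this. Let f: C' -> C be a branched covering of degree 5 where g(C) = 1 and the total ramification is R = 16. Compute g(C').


Riemann-Hurwitz formula: 2g' - 2 = d(2g - 2) + R
Given: d = 5, g = 1, R = 16
2g' - 2 = 5*(2*1 - 2) + 16
2g' - 2 = 5*0 + 16
2g' - 2 = 0 + 16 = 16
2g' = 18
g' = 9

9


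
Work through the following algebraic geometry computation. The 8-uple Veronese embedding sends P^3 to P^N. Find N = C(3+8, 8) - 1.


The Veronese embedding v_d: P^n -> P^N maps each point to all
degree-d monomials in n+1 homogeneous coordinates.
N = C(n+d, d) - 1
N = C(3+8, 8) - 1
N = C(11, 8) - 1
C(11, 8) = 165
N = 165 - 1 = 164

164


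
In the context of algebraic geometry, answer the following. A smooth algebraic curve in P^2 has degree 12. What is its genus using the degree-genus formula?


Using the genus formula for smooth plane curves:
g = (d-1)(d-2)/2
g = (12-1)(12-2)/2
g = 11*10/2
g = 110/2 = 55

55


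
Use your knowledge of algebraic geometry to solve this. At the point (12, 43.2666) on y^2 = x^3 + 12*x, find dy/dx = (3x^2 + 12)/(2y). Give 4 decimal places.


Using implicit differentiation of y^2 = x^3 + 12*x:
2y * dy/dx = 3x^2 + 12
dy/dx = (3x^2 + 12)/(2y)
Numerator: 3*12^2 + 12 = 444
Denominator: 2*43.2666 = 86.5332
dy/dx = 444/86.5332 = 5.1310

5.1310


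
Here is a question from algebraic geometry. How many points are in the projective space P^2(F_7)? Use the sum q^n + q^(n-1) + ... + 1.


P^2(F_7) has (q^(n+1) - 1)/(q - 1) points.
= 7^2 + 7^1 + 7^0
= 49 + 7 + 1
= 57

57


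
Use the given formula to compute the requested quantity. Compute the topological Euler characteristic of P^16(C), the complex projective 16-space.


The complex projective space P^16 has one cell in each even real dimension 0, 2, ..., 32.
The cohomology groups are H^{2k}(P^16) = Z for k = 0,...,16, and 0 otherwise.
Euler characteristic = sum of Betti numbers = 1 per even-dimensional cohomology group.
chi(P^16) = 16 + 1 = 17

17


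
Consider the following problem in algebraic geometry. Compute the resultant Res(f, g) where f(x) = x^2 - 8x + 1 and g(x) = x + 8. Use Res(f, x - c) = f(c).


For Res(f, x - c), we evaluate f at x = c.
f(-8) = (-8)^2 - 8*(-8) + 1
= 64 + 64 + 1
= 128 + 1 = 129
Res(f, g) = 129

129


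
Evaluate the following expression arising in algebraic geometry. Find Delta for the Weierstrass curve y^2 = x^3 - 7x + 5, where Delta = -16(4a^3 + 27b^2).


Compute each component:
4a^3 = 4*(-7)^3 = 4*(-343) = -1372
27b^2 = 27*5^2 = 27*25 = 675
4a^3 + 27b^2 = -1372 + 675 = -697
Delta = -16*(-697) = 11152

11152


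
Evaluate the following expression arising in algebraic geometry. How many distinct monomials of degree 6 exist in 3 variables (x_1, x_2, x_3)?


The number of degree-6 monomials in 3 variables is C(d+n-1, n-1).
= C(6+3-1, 3-1) = C(8, 2)
= 28

28


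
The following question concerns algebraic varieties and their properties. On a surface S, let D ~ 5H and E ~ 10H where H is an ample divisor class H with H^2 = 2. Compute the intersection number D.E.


Using bilinearity of the intersection pairing on a surface S:
(aH).(bH) = ab * (H.H)
We have H^2 = 2.
D.E = (5H).(10H) = 5*10*2
= 50*2
= 100

100


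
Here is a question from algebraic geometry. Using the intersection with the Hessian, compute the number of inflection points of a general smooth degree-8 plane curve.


For a general smooth plane curve C of degree d, the inflection points are
the intersection of C with its Hessian curve, which has degree 3(d-2).
By Bezout, the total intersection number is d * 3(d-2) = 8 * 18 = 144.
For a general curve every flex is ordinary, so each contributes
multiplicity 1 to C·Hess(C), and the number of distinct inflection
points is 3d(d-2).
Inflection points = 3*8*(8-2) = 3*8*6 = 144

144


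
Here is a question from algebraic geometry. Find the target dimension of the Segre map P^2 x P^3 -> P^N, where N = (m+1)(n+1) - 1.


The Segre embedding maps P^m x P^n into P^N via
all products of coordinates from each factor.
N = (m+1)(n+1) - 1
N = (2+1)(3+1) - 1
N = 3*4 - 1
N = 12 - 1 = 11

11


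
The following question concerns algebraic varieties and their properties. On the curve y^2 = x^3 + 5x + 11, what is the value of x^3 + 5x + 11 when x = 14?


Compute x^3 + 5x + 11 at x = 14:
x^3 = 14^3 = 2744
5*x = 5*14 = 70
Sum: 2744 + 70 + 11 = 2825

2825


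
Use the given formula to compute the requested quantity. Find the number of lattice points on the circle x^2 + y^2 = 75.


Systematically check integer values of x where x^2 <= 75.
For each valid x, check if 75 - x^2 is a perfect square.
Total integer solutions found: 0

0


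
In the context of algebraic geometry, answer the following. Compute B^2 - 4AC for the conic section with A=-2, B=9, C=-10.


The discriminant of a conic Ax^2 + Bxy + Cy^2 + ... = 0 is B^2 - 4AC.
B^2 = 9^2 = 81
4AC = 4*(-2)*(-10) = 80
Discriminant = 81 - 80 = 1

1


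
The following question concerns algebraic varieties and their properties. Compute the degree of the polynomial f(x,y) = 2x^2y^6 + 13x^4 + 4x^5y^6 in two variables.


Examine each term for its total degree (sum of exponents).
  Term '2x^2y^6' has total degree 2+6 = 8.
  Term '13x^4' has total degree 4+0 = 4.
  Term '4x^5y^6' has total degree 5+6 = 11.
The maximum total degree among all terms is 11.

11


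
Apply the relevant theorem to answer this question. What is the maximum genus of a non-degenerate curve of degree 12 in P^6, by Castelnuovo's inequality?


Castelnuovo's bound: write d - 1 = m(r-1) + epsilon with 0 <= epsilon < r-1.
d - 1 = 12 - 1 = 11
r - 1 = 6 - 1 = 5
11 = 2*5 + 1, so m = 2, epsilon = 1
pi(d, r) = m(m-1)(r-1)/2 + m*epsilon
= 2*1*5/2 + 2*1
= 10/2 + 2
= 5 + 2 = 7

7


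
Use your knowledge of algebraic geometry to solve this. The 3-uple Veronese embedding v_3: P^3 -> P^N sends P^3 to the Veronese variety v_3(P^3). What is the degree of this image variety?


The Veronese variety v_3(P^3) has degree d^r.
d^r = 3^3 = 27

27


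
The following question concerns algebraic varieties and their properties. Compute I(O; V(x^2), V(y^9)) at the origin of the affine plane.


The intersection multiplicity of V(x^a) and V(y^b) at the origin is:
I(O; V(x^2), V(y^9)) = dim_k(k[x,y]/(x^2, y^9))
A basis for k[x,y]/(x^2, y^9) is the set of monomials x^i * y^j
where 0 <= i < 2 and 0 <= j < 9.
The number of such monomials is 2 * 9 = 18

18


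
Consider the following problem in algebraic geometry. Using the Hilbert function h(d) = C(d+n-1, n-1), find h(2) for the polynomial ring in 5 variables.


The Hilbert function for the polynomial ring in 5 variables is:
h(d) = C(d+n-1, n-1)
h(2) = C(2+5-1, 5-1) = C(6, 4)
= 6! / (4! * 2!)
= 15

15


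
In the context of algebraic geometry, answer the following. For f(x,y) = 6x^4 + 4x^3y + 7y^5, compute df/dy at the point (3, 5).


df/dy = 4*x^3 + 5*7*y^4
At (3,5): 4*3^3 + 5*7*5^4
= 108 + 21875
= 21983

21983


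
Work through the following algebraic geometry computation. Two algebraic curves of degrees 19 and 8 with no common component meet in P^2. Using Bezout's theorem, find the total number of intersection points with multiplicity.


Bezout's theorem states the intersection count equals the product of degrees.
Intersection count = 19 * 8 = 152

152


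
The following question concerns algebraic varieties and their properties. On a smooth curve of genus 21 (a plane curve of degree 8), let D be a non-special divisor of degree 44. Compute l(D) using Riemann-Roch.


First, compute the genus of a smooth plane curve of degree 8:
g = (d-1)(d-2)/2 = (8-1)(8-2)/2 = 21
For a non-special divisor D (i.e., h^1(D) = 0), Riemann-Roch gives:
l(D) = deg(D) - g + 1
Since deg(D) = 44 >= 2g - 1 = 41, D is non-special.
l(D) = 44 - 21 + 1 = 24

24


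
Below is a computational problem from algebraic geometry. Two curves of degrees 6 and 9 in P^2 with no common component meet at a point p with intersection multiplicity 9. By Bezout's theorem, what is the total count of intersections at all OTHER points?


By Bezout's theorem, the total intersection number is d1 * d2.
Total = 6 * 9 = 54
Intersection multiplicity at p = 9
Remaining intersections = 54 - 9 = 45

45


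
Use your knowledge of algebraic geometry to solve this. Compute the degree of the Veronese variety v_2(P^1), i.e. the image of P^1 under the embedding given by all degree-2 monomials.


The Veronese variety v_2(P^1) has degree d^r.
d^r = 2^1 = 2

2


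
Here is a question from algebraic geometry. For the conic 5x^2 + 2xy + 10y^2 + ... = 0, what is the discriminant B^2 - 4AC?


The discriminant of a conic Ax^2 + Bxy + Cy^2 + ... = 0 is B^2 - 4AC.
B^2 = 2^2 = 4
4AC = 4*5*10 = 200
Discriminant = 4 - 200 = -196

-196


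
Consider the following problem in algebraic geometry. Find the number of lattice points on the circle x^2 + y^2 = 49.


Systematically check integer values of x where x^2 <= 49.
For each valid x, check if 49 - x^2 is a perfect square.
x=0: 49 - 0 = 49, sqrt = 7 (valid)
x=7: 49 - 49 = 0, sqrt = 0 (valid)
Total integer solutions found: 4

4
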